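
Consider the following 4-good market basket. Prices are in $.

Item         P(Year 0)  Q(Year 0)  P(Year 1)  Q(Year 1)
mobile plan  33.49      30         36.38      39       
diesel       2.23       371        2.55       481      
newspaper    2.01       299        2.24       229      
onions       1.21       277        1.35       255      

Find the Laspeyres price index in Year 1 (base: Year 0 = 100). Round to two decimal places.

Laspeyres price index uses base-period quantities as weights.
ΣP(Year 1)·Q(Year 0) = 36.38×30 + 2.55×371 + 2.24×299 + 1.35×277 = 1091.4 + 946.05 + 669.76 + 373.95 = 3081.16
ΣP(Year 0)·Q(Year 0) = 33.49×30 + 2.23×371 + 2.01×299 + 1.21×277 = 1004.7 + 827.33 + 600.99 + 335.17 = 2768.19
Index = 3081.16 / 2768.19 × 100 = 111.3059

111.31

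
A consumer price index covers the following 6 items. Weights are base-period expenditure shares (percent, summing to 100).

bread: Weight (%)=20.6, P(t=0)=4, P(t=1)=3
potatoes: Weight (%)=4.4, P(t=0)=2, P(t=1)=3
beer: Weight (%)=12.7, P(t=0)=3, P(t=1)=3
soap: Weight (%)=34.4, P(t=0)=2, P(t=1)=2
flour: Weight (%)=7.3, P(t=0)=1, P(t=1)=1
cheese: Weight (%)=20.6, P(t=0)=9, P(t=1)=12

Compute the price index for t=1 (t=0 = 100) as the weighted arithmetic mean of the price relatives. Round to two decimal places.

103.92

bread: 20.6 × (3/4) = 20.6 × 0.750000 = 15.4500
potatoes: 4.4 × (3/2) = 4.4 × 1.500000 = 6.6000
beer: 12.7 × (3/3) = 12.7 × 1.000000 = 12.7000
soap: 34.4 × (2/2) = 34.4 × 1.000000 = 34.4000
flour: 7.3 × (1/1) = 7.3 × 1.000000 = 7.3000
cheese: 20.6 × (12/9) = 20.6 × 1.333333 = 27.4667
Index = Σ wᵢ·(p₁ᵢ/p₀ᵢ) = 15.4500 + 6.6000 + 12.7000 + 34.4000 + 7.3000 + 27.4667 = 103.9167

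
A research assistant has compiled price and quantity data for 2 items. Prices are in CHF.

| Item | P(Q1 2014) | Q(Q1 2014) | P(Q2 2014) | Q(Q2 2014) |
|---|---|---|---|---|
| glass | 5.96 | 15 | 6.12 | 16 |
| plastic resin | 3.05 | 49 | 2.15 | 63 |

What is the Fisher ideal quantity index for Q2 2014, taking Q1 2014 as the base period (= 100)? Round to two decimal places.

Laspeyres component (base-period weights):
ΣP(Q1 2014)Q(Q2 2014) = 5.96×16 + 3.05×63 = 95.36 + 192.15 = 287.51
ΣP(Q1 2014)Q(Q1 2014) = 5.96×15 + 3.05×49 = 89.4 + 149.45 = 238.85
L = 287.51 / 238.85 × 100 = 120.3726
Paasche component (current-period weights):
ΣP(Q2 2014)Q(Q2 2014) = 6.12×16 + 2.15×63 = 97.92 + 135.45 = 233.37
ΣP(Q2 2014)Q(Q1 2014) = 6.12×15 + 2.15×49 = 91.8 + 105.35 = 197.15
P = 233.37 / 197.15 × 100 = 118.3718
Fisher = √(L × P) = √(120.3726 × 118.3718) = 119.3680

119.37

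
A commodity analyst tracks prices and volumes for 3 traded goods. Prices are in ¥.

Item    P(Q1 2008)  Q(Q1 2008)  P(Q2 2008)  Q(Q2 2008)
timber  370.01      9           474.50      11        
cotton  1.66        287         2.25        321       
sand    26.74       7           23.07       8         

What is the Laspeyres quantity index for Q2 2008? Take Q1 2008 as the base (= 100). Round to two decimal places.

Laspeyres quantity index uses base-period prices as weights.
ΣP(Q1 2008)·Q(Q2 2008) = 370.01×11 + 1.66×321 + 26.74×8 = 4070.11 + 532.86 + 213.92 = 4816.89
ΣP(Q1 2008)·Q(Q1 2008) = 370.01×9 + 1.66×287 + 26.74×7 = 3330.09 + 476.42 + 187.18 = 3993.69
Index = 4816.89 / 3993.69 × 100 = 120.6125

120.61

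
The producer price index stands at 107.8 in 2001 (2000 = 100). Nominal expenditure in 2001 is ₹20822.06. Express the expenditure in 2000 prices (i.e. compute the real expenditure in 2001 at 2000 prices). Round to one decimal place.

Real = Nominal ÷ (Index/100) = 20822.06 ÷ (107.8/100)
     = 20822.06 ÷ 1.078 = 19315.4545

19315.5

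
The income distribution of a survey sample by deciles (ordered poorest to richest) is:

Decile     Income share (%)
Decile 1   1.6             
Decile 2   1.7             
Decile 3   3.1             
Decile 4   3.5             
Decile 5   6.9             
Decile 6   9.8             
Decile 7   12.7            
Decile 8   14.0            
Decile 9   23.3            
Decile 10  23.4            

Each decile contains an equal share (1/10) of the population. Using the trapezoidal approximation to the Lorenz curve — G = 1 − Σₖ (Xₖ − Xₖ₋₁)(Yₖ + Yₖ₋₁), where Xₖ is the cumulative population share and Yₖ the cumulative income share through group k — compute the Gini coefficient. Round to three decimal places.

0.432

Cumulative income shares Yₖ: 0.0160, 0.0330, 0.0640, 0.0990, 0.1680, 0.2660, 0.3930, 0.5330, 0.7660, 1.0000
Σ (Xₖ−Xₖ₋₁)(Yₖ+Yₖ₋₁) = (1/10)(0.0160+0.0000) + (1/10)(0.0330+0.0160) + (1/10)(0.0640+0.0330) + (1/10)(0.0990+0.0640) + (1/10)(0.1680+0.0990) + (1/10)(0.2660+0.1680) + (1/10)(0.3930+0.2660) + (1/10)(0.5330+0.3930) + (1/10)(0.7660+0.5330) + (1/10)(1.0000+0.7660)
  = 0.0016 + 0.0049 + 0.0097 + 0.0163 + 0.0267 + 0.0434 + 0.0659 + 0.0926 + 0.1299 + 0.1766 = 0.5676
G = 1 − 0.5676 = 0.4324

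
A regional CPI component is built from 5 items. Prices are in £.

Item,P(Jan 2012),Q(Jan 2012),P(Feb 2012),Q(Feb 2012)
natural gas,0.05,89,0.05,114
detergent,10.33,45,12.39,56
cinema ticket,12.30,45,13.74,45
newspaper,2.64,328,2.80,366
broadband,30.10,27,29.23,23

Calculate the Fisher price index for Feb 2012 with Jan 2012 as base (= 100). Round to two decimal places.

107.36

Laspeyres component (base-period weights):
ΣP(Feb 2012)Q(Jan 2012) = 0.05×89 + 12.39×45 + 13.74×45 + 2.80×328 + 29.23×27 = 4.45 + 557.55 + 618.3 + 918.4 + 789.21 = 2887.91
ΣP(Jan 2012)Q(Jan 2012) = 0.05×89 + 10.33×45 + 12.30×45 + 2.64×328 + 30.10×27 = 4.45 + 464.85 + 553.5 + 865.92 + 812.7 = 2701.42
L = 2887.91 / 2701.42 × 100 = 106.9034
Paasche component (current-period weights):
ΣP(Feb 2012)Q(Feb 2012) = 0.05×114 + 12.39×56 + 13.74×45 + 2.80×366 + 29.23×23 = 5.7 + 693.84 + 618.3 + 1024.8 + 672.29 = 3014.93
ΣP(Jan 2012)Q(Feb 2012) = 0.05×114 + 10.33×56 + 12.30×45 + 2.64×366 + 30.10×23 = 5.7 + 578.48 + 553.5 + 966.24 + 692.3 = 2796.22
P = 3014.93 / 2796.22 × 100 = 107.8216
Fisher = √(L × P) = √(106.9034 × 107.8216) = 107.3615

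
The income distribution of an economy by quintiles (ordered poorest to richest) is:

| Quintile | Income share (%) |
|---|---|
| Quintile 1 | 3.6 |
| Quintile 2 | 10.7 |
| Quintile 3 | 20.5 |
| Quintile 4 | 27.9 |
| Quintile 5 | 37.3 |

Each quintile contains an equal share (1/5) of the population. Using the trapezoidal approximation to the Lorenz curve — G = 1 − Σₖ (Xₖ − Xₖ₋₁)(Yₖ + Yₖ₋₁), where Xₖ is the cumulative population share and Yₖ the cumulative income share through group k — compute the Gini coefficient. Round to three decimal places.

0.338

Cumulative income shares Yₖ: 0.0360, 0.1430, 0.3480, 0.6270, 1.0000
Σ (Xₖ−Xₖ₋₁)(Yₖ+Yₖ₋₁) = (1/5)(0.0360+0.0000) + (1/5)(0.1430+0.0360) + (1/5)(0.3480+0.1430) + (1/5)(0.6270+0.3480) + (1/5)(1.0000+0.6270)
  = 0.0072 + 0.0358 + 0.0982 + 0.1950 + 0.3254 = 0.6616
G = 1 − 0.6616 = 0.3384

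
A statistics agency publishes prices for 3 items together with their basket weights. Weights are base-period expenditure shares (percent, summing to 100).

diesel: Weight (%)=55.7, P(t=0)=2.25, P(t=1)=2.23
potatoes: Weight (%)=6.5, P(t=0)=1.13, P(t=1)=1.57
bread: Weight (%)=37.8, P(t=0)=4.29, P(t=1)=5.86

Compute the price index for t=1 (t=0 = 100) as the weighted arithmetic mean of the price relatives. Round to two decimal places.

diesel: 55.7 × (2.23/2.25) = 55.7 × 0.991111 = 55.2049
potatoes: 6.5 × (1.57/1.13) = 6.5 × 1.389381 = 9.0310
bread: 37.8 × (5.86/4.29) = 37.8 × 1.365967 = 51.6336
Index = Σ wᵢ·(p₁ᵢ/p₀ᵢ) = 55.2049 + 9.0310 + 51.6336 = 115.8694

115.87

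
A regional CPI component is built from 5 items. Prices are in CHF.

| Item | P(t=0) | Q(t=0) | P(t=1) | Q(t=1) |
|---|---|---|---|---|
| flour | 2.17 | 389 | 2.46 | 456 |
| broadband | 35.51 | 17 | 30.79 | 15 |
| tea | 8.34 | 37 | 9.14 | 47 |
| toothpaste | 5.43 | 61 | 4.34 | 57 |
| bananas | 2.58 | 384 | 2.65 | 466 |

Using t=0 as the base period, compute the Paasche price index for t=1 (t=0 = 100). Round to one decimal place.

Paasche price index uses current-period quantities as weights.
ΣP(t=1)·Q(t=1) = 2.46×456 + 30.79×15 + 9.14×47 + 4.34×57 + 2.65×466 = 1121.76 + 461.85 + 429.58 + 247.38 + 1234.9 = 3495.47
ΣP(t=0)·Q(t=1) = 2.17×456 + 35.51×15 + 8.34×47 + 5.43×57 + 2.58×466 = 989.52 + 532.65 + 391.98 + 309.51 + 1202.28 = 3425.94
Index = 3495.47 / 3425.94 × 100 = 102.0295

102.0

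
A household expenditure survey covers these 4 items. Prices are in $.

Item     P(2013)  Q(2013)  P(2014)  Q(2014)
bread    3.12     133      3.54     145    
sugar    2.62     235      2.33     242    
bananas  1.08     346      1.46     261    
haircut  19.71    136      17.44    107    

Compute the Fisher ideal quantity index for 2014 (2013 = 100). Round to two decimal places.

85.23

Laspeyres component (base-period weights):
ΣP(2013)Q(2014) = 3.12×145 + 2.62×242 + 1.08×261 + 19.71×107 = 452.4 + 634.04 + 281.88 + 2108.97 = 3477.29
ΣP(2013)Q(2013) = 3.12×133 + 2.62×235 + 1.08×346 + 19.71×136 = 414.96 + 615.7 + 373.68 + 2680.56 = 4084.9
L = 3477.29 / 4084.9 × 100 = 85.1255
Paasche component (current-period weights):
ΣP(2014)Q(2014) = 3.54×145 + 2.33×242 + 1.46×261 + 17.44×107 = 513.3 + 563.86 + 381.06 + 1866.08 = 3324.3
ΣP(2014)Q(2013) = 3.54×133 + 2.33×235 + 1.46×346 + 17.44×136 = 470.82 + 547.55 + 505.16 + 2371.84 = 3895.37
P = 3324.3 / 3895.37 × 100 = 85.3398
Fisher = √(L × P) = √(85.1255 × 85.3398) = 85.2326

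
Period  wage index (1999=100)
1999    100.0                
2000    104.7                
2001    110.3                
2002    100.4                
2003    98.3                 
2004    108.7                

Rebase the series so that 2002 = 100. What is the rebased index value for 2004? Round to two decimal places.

Rebased(2004) = 108.7 / 100.4 × 100 = 108.2669

108.27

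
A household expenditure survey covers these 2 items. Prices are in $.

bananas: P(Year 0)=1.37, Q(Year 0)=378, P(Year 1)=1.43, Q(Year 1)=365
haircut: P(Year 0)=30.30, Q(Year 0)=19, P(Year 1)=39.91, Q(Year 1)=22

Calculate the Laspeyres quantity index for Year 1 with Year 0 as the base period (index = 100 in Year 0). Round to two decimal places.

Laspeyres quantity index uses base-period prices as weights.
ΣP(Year 0)·Q(Year 1) = 1.37×365 + 30.30×22 = 500.05 + 666.6 = 1166.65
ΣP(Year 0)·Q(Year 0) = 1.37×378 + 30.30×19 = 517.86 + 575.7 = 1093.56
Index = 1166.65 / 1093.56 × 100 = 106.6837

106.68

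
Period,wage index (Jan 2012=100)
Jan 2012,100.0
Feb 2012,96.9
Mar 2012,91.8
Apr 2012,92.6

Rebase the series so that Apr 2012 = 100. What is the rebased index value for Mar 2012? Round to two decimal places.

99.14

Rebased(Mar 2012) = 91.8 / 92.6 × 100 = 99.1361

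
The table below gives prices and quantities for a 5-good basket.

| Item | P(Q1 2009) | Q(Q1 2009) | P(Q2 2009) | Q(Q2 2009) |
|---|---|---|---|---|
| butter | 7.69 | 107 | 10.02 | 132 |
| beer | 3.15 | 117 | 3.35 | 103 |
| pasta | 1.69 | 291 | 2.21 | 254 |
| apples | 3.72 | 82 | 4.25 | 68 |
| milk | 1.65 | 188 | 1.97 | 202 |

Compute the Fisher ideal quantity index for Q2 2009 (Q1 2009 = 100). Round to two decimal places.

Laspeyres component (base-period weights):
ΣP(Q1 2009)Q(Q2 2009) = 7.69×132 + 3.15×103 + 1.69×254 + 3.72×68 + 1.65×202 = 1015.08 + 324.45 + 429.26 + 252.96 + 333.3 = 2355.05
ΣP(Q1 2009)Q(Q1 2009) = 7.69×107 + 3.15×117 + 1.69×291 + 3.72×82 + 1.65×188 = 822.83 + 368.55 + 491.79 + 305.04 + 310.2 = 2298.41
L = 2355.05 / 2298.41 × 100 = 102.4643
Paasche component (current-period weights):
ΣP(Q2 2009)Q(Q2 2009) = 10.02×132 + 3.35×103 + 2.21×254 + 4.25×68 + 1.97×202 = 1322.64 + 345.05 + 561.34 + 289 + 397.94 = 2915.97
ΣP(Q2 2009)Q(Q1 2009) = 10.02×107 + 3.35×117 + 2.21×291 + 4.25×82 + 1.97×188 = 1072.14 + 391.95 + 643.11 + 348.5 + 370.36 = 2826.06
P = 2915.97 / 2826.06 × 100 = 103.1815
Fisher = √(L × P) = √(102.4643 × 103.1815) = 102.8223

102.82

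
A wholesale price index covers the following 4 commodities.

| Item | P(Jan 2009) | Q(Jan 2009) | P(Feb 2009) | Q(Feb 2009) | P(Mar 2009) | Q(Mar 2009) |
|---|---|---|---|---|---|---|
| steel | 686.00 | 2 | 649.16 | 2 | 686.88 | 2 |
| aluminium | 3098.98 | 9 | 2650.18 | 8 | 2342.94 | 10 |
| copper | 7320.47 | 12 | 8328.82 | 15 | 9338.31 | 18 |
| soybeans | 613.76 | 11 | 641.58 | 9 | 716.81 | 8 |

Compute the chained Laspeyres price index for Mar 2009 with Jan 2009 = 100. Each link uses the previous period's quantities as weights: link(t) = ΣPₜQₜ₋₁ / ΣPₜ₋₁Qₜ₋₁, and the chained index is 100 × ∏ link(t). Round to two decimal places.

116.05

Link Jan 2009→Feb 2009:
ΣP(Feb 2009)Q(Jan 2009) = 649.16×2 + 2650.18×9 + 8328.82×12 + 641.58×11 = 1298.32 + 23851.62 + 99945.84 + 7057.38 = 132153.16
ΣP(Jan 2009)Q(Jan 2009) = 686.00×2 + 3098.98×9 + 7320.47×12 + 613.76×11 = 1372 + 27890.82 + 87845.64 + 6751.36 = 123859.82
link = 132153.16/123859.82 = 1.066957
Link Feb 2009→Mar 2009:
ΣP(Mar 2009)Q(Feb 2009) = 686.88×2 + 2342.94×8 + 9338.31×15 + 716.81×9 = 1373.76 + 18743.52 + 140074.65 + 6451.29 = 166643.22
ΣP(Feb 2009)Q(Feb 2009) = 649.16×2 + 2650.18×8 + 8328.82×15 + 641.58×9 = 1298.32 + 21201.44 + 124932.3 + 5774.22 = 153206.28
link = 166643.22/153206.28 = 1.087705
Chained index = 100 × 1.066957 × 1.087705 = 116.0535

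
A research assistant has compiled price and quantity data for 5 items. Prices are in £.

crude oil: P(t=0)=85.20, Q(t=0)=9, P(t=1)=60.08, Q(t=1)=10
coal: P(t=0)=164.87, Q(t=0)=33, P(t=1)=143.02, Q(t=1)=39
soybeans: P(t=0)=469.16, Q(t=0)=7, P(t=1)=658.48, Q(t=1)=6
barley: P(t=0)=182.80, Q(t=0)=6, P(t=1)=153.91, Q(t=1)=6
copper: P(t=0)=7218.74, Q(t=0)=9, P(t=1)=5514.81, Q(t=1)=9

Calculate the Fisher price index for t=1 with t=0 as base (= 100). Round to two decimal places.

Laspeyres component (base-period weights):
ΣP(t=1)Q(t=0) = 60.08×9 + 143.02×33 + 658.48×7 + 153.91×6 + 5514.81×9 = 540.72 + 4719.66 + 4609.36 + 923.46 + 49633.29 = 60426.49
ΣP(t=0)Q(t=0) = 85.20×9 + 164.87×33 + 469.16×7 + 182.80×6 + 7218.74×9 = 766.8 + 5440.71 + 3284.12 + 1096.8 + 64968.66 = 75557.09
L = 60426.49 / 75557.09 × 100 = 79.9746
Paasche component (current-period weights):
ΣP(t=1)Q(t=1) = 60.08×10 + 143.02×39 + 658.48×6 + 153.91×6 + 5514.81×9 = 600.8 + 5577.78 + 3950.88 + 923.46 + 49633.29 = 60686.21
ΣP(t=0)Q(t=1) = 85.20×10 + 164.87×39 + 469.16×6 + 182.80×6 + 7218.74×9 = 852 + 6429.93 + 2814.96 + 1096.8 + 64968.66 = 76162.35
P = 60686.21 / 76162.35 × 100 = 79.6801
Fisher = √(L × P) = √(79.9746 × 79.6801) = 79.8272

79.83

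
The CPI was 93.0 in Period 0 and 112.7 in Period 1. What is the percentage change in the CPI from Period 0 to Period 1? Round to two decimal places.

Change = (112.7 − 93.0) / 93.0 × 100
       = 19.7 / 93.0 × 100 = 21.1828%

21.18%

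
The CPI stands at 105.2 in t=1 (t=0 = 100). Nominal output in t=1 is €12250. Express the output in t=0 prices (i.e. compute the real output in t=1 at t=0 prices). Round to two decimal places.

Real = Nominal ÷ (Index/100) = 12250 ÷ (105.2/100)
     = 12250 ÷ 1.052 = 11644.4867

11644.49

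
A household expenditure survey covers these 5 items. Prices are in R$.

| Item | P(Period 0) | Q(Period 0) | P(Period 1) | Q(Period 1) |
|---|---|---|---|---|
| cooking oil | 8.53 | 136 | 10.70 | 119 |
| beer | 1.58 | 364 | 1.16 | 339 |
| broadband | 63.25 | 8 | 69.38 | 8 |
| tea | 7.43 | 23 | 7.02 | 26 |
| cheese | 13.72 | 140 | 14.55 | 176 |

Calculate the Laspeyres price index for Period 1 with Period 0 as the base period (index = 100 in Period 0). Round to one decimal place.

106.9

Laspeyres price index uses base-period quantities as weights.
ΣP(Period 1)·Q(Period 0) = 10.70×136 + 1.16×364 + 69.38×8 + 7.02×23 + 14.55×140 = 1455.2 + 422.24 + 555.04 + 161.46 + 2037 = 4630.94
ΣP(Period 0)·Q(Period 0) = 8.53×136 + 1.58×364 + 63.25×8 + 7.43×23 + 13.72×140 = 1160.08 + 575.12 + 506 + 170.89 + 1920.8 = 4332.89
Index = 4630.94 / 4332.89 × 100 = 106.8788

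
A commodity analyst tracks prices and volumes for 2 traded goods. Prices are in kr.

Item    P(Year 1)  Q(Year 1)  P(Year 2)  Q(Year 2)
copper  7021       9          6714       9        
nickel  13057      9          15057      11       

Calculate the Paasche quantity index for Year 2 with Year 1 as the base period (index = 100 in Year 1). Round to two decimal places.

Paasche quantity index uses current-period prices as weights.
ΣP(Year 2)·Q(Year 2) = 6714×9 + 15057×11 = 60426 + 165627 = 226053
ΣP(Year 2)·Q(Year 1) = 6714×9 + 15057×9 = 60426 + 135513 = 195939
Index = 226053 / 195939 × 100 = 115.3691

115.37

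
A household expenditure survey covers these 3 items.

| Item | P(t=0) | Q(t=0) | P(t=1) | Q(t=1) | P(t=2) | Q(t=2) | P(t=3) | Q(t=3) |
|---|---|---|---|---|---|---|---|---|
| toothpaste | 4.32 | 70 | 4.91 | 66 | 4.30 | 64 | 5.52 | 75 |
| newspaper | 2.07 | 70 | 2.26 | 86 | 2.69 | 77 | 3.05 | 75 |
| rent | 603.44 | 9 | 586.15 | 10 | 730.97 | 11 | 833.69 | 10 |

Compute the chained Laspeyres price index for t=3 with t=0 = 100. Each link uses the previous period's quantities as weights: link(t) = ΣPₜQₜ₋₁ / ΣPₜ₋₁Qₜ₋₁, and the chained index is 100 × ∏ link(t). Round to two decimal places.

Link t=0→t=1:
ΣP(t=1)Q(t=0) = 4.91×70 + 2.26×70 + 586.15×9 = 343.7 + 158.2 + 5275.35 = 5777.25
ΣP(t=0)Q(t=0) = 4.32×70 + 2.07×70 + 603.44×9 = 302.4 + 144.9 + 5430.96 = 5878.26
link = 5777.25/5878.26 = 0.982816
Link t=1→t=2:
ΣP(t=2)Q(t=1) = 4.30×66 + 2.69×86 + 730.97×10 = 283.8 + 231.34 + 7309.7 = 7824.84
ΣP(t=1)Q(t=1) = 4.91×66 + 2.26×86 + 586.15×10 = 324.06 + 194.36 + 5861.5 = 6379.92
link = 7824.84/6379.92 = 1.226479
Link t=2→t=3:
ΣP(t=3)Q(t=2) = 5.52×64 + 3.05×77 + 833.69×11 = 353.28 + 234.85 + 9170.59 = 9758.72
ΣP(t=2)Q(t=2) = 4.30×64 + 2.69×77 + 730.97×11 = 275.2 + 207.13 + 8040.67 = 8523
link = 9758.72/8523 = 1.144987
Chained index = 100 × 0.982816 × 1.226479 × 1.144987 = 138.0171

138.02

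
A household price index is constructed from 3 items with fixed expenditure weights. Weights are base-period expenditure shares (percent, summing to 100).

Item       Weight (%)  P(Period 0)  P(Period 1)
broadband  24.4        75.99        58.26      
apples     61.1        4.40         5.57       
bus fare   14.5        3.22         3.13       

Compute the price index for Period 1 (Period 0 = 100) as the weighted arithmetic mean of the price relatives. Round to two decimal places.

110.15

broadband: 24.4 × (58.26/75.99) = 24.4 × 0.766680 = 18.7070
apples: 61.1 × (5.57/4.40) = 61.1 × 1.265909 = 77.3470
bus fare: 14.5 × (3.13/3.22) = 14.5 × 0.972050 = 14.0947
Index = Σ wᵢ·(p₁ᵢ/p₀ᵢ) = 18.7070 + 77.3470 + 14.0947 = 110.1488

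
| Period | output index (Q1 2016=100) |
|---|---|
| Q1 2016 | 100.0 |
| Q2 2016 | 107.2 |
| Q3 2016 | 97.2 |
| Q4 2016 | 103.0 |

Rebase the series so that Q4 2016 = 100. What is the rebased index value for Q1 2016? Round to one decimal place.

Rebased(Q1 2016) = 100.0 / 103.0 × 100 = 97.0874

97.1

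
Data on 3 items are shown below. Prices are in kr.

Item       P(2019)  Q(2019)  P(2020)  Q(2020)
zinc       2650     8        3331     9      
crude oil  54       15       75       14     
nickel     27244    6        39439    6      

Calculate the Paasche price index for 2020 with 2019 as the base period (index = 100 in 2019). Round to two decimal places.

142.32

Paasche price index uses current-period quantities as weights.
ΣP(2020)·Q(2020) = 3331×9 + 75×14 + 39439×6 = 29979 + 1050 + 236634 = 267663
ΣP(2019)·Q(2020) = 2650×9 + 54×14 + 27244×6 = 23850 + 756 + 163464 = 188070
Index = 267663 / 188070 × 100 = 142.3209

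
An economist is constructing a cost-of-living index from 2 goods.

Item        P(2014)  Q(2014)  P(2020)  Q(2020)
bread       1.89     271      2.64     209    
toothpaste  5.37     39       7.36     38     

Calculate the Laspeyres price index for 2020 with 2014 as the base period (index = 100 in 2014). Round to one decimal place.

138.9

Laspeyres price index uses base-period quantities as weights.
ΣP(2020)·Q(2014) = 2.64×271 + 7.36×39 = 715.44 + 287.04 = 1002.48
ΣP(2014)·Q(2014) = 1.89×271 + 5.37×39 = 512.19 + 209.43 = 721.62
Index = 1002.48 / 721.62 × 100 = 138.9208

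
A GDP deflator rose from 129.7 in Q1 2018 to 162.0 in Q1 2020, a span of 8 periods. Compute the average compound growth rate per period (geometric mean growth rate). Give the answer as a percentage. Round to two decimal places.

2.82%

Growth factor = (162.0/129.7)^(1/8) = (1.249036)^(1/8) = 1.028186
Growth rate = 1.028186 − 1 = 0.028186 = 2.8186%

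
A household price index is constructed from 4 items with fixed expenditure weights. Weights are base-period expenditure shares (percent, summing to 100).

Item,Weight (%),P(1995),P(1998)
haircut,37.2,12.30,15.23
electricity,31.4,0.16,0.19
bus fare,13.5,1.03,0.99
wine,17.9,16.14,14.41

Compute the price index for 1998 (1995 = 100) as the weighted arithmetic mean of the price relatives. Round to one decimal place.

haircut: 37.2 × (15.23/12.30) = 37.2 × 1.238211 = 46.0615
electricity: 31.4 × (0.19/0.16) = 31.4 × 1.187500 = 37.2875
bus fare: 13.5 × (0.99/1.03) = 13.5 × 0.961165 = 12.9757
wine: 17.9 × (14.41/16.14) = 17.9 × 0.892813 = 15.9814
Index = Σ wᵢ·(p₁ᵢ/p₀ᵢ) = 46.0615 + 37.2875 + 12.9757 + 15.9814 = 112.3060

112.3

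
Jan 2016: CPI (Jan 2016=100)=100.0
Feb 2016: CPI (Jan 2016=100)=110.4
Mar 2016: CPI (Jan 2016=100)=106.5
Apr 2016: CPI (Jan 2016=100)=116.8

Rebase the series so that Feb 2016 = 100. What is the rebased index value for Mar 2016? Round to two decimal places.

96.47

Rebased(Mar 2016) = 106.5 / 110.4 × 100 = 96.4674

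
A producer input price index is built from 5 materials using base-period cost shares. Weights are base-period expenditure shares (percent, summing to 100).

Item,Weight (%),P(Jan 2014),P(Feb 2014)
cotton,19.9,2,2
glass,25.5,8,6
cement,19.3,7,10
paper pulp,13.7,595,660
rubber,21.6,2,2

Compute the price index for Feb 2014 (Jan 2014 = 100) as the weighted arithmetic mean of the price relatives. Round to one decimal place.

cotton: 19.9 × (2/2) = 19.9 × 1.000000 = 19.9000
glass: 25.5 × (6/8) = 25.5 × 0.750000 = 19.1250
cement: 19.3 × (10/7) = 19.3 × 1.428571 = 27.5714
paper pulp: 13.7 × (660/595) = 13.7 × 1.109244 = 15.1966
rubber: 21.6 × (2/2) = 21.6 × 1.000000 = 21.6000
Index = Σ wᵢ·(p₁ᵢ/p₀ᵢ) = 19.9000 + 19.1250 + 27.5714 + 15.1966 + 21.6000 = 103.3931

103.4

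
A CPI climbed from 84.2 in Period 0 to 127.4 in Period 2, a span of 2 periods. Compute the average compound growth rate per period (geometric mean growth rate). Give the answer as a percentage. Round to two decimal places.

23.01%

Growth factor = (127.4/84.2)^(1/2) = (1.513064)^(1/2) = 1.230067
Growth rate = 1.230067 − 1 = 0.230067 = 23.0067%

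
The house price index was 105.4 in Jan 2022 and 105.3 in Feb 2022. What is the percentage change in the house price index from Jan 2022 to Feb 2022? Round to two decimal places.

Change = (105.3 − 105.4) / 105.4 × 100
       = -0.1 / 105.4 × 100 = -0.0949%

-0.09%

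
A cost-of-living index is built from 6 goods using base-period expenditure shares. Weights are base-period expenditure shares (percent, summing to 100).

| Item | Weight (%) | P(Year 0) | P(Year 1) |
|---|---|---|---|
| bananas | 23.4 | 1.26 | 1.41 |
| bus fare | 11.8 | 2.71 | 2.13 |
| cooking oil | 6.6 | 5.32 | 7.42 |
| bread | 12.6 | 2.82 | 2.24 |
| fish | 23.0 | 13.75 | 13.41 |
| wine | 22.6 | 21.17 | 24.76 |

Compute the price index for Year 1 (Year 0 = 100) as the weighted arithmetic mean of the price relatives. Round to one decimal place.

103.5

bananas: 23.4 × (1.41/1.26) = 23.4 × 1.119048 = 26.1857
bus fare: 11.8 × (2.13/2.71) = 11.8 × 0.785978 = 9.2745
cooking oil: 6.6 × (7.42/5.32) = 6.6 × 1.394737 = 9.2053
bread: 12.6 × (2.24/2.82) = 12.6 × 0.794326 = 10.0085
fish: 23.0 × (13.41/13.75) = 23.0 × 0.975273 = 22.4313
wine: 22.6 × (24.76/21.17) = 22.6 × 1.169580 = 26.4325
Index = Σ wᵢ·(p₁ᵢ/p₀ᵢ) = 26.1857 + 9.2745 + 9.2053 + 10.0085 + 22.4313 + 26.4325 = 103.5378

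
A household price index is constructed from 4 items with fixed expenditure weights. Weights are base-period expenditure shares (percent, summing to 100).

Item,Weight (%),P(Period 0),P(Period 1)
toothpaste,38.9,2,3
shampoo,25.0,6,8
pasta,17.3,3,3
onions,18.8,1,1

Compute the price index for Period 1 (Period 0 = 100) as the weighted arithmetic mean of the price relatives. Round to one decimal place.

toothpaste: 38.9 × (3/2) = 38.9 × 1.500000 = 58.3500
shampoo: 25.0 × (8/6) = 25.0 × 1.333333 = 33.3333
pasta: 17.3 × (3/3) = 17.3 × 1.000000 = 17.3000
onions: 18.8 × (1/1) = 18.8 × 1.000000 = 18.8000
Index = Σ wᵢ·(p₁ᵢ/p₀ᵢ) = 58.3500 + 33.3333 + 17.3000 + 18.8000 = 127.7833

127.8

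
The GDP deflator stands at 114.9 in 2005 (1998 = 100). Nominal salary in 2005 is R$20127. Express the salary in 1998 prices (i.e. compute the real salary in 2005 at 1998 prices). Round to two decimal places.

Real = Nominal ÷ (Index/100) = 20127 ÷ (114.9/100)
     = 20127 ÷ 1.149 = 17516.9713

17516.97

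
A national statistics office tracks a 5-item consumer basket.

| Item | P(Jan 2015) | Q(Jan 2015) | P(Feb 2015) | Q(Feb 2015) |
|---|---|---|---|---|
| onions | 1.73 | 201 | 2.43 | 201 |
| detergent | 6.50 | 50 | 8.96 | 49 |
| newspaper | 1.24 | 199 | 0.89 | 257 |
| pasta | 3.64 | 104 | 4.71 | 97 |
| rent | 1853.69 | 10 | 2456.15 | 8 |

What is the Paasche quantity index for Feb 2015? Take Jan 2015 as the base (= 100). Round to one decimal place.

81.3

Paasche quantity index uses current-period prices as weights.
ΣP(Feb 2015)·Q(Feb 2015) = 2.43×201 + 8.96×49 + 0.89×257 + 4.71×97 + 2456.15×8 = 488.43 + 439.04 + 228.73 + 456.87 + 19649.2 = 21262.27
ΣP(Feb 2015)·Q(Jan 2015) = 2.43×201 + 8.96×50 + 0.89×199 + 4.71×104 + 2456.15×10 = 488.43 + 448 + 177.11 + 489.84 + 24561.5 = 26164.88
Index = 21262.27 / 26164.88 × 100 = 81.2626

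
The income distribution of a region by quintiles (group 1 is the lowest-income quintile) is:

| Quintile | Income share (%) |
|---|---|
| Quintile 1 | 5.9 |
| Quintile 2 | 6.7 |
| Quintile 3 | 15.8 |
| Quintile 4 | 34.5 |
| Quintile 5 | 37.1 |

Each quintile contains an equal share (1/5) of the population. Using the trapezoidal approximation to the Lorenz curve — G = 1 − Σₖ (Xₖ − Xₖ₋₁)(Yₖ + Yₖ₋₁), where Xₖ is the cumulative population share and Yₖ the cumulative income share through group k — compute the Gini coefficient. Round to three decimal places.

Cumulative income shares Yₖ: 0.0590, 0.1260, 0.2840, 0.6290, 1.0000
Σ (Xₖ−Xₖ₋₁)(Yₖ+Yₖ₋₁) = (1/5)(0.0590+0.0000) + (1/5)(0.1260+0.0590) + (1/5)(0.2840+0.1260) + (1/5)(0.6290+0.2840) + (1/5)(1.0000+0.6290)
  = 0.0118 + 0.0370 + 0.0820 + 0.1826 + 0.3258 = 0.6392
G = 1 − 0.6392 = 0.3608

0.361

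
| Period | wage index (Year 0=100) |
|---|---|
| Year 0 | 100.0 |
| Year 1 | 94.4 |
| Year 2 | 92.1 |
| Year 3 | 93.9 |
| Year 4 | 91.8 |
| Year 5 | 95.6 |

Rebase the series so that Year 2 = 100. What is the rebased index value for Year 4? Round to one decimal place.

Rebased(Year 4) = 91.8 / 92.1 × 100 = 99.6743

99.7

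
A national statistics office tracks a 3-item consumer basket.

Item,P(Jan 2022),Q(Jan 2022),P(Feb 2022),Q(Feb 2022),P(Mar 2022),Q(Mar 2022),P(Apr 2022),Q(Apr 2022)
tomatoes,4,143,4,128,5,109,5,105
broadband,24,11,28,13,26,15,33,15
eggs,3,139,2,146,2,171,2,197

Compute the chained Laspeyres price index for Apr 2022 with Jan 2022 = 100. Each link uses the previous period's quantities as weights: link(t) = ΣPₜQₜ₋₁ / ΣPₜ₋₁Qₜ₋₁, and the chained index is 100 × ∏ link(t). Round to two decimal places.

108.75

Link Jan 2022→Feb 2022:
ΣP(Feb 2022)Q(Jan 2022) = 4×143 + 28×11 + 2×139 = 572 + 308 + 278 = 1158
ΣP(Jan 2022)Q(Jan 2022) = 4×143 + 24×11 + 3×139 = 572 + 264 + 417 = 1253
link = 1158/1253 = 0.924182
Link Feb 2022→Mar 2022:
ΣP(Mar 2022)Q(Feb 2022) = 5×128 + 26×13 + 2×146 = 640 + 338 + 292 = 1270
ΣP(Feb 2022)Q(Feb 2022) = 4×128 + 28×13 + 2×146 = 512 + 364 + 292 = 1168
link = 1270/1168 = 1.087329
Link Mar 2022→Apr 2022:
ΣP(Apr 2022)Q(Mar 2022) = 5×109 + 33×15 + 2×171 = 545 + 495 + 342 = 1382
ΣP(Mar 2022)Q(Mar 2022) = 5×109 + 26×15 + 2×171 = 545 + 390 + 342 = 1277
link = 1382/1277 = 1.082224
Chained index = 100 × 0.924182 × 1.087329 × 1.082224 = 108.7516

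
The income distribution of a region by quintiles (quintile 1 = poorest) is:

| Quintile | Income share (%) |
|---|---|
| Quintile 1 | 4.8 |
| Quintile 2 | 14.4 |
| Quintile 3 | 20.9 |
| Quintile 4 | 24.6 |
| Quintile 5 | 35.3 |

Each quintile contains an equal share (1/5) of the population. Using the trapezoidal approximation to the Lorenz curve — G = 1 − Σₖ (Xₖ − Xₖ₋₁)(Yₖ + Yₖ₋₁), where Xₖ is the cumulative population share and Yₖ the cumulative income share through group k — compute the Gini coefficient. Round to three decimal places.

0.285

Cumulative income shares Yₖ: 0.0480, 0.1920, 0.4010, 0.6470, 1.0000
Σ (Xₖ−Xₖ₋₁)(Yₖ+Yₖ₋₁) = (1/5)(0.0480+0.0000) + (1/5)(0.1920+0.0480) + (1/5)(0.4010+0.1920) + (1/5)(0.6470+0.4010) + (1/5)(1.0000+0.6470)
  = 0.0096 + 0.0480 + 0.1186 + 0.2096 + 0.3294 = 0.7152
G = 1 − 0.7152 = 0.2848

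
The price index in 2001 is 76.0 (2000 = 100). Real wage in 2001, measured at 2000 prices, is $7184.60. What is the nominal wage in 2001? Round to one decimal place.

Nominal = Real × (Index/100) = 7184.60 × (76.0/100)
        = 7184.60 × 0.760 = 5460.2960

5460.3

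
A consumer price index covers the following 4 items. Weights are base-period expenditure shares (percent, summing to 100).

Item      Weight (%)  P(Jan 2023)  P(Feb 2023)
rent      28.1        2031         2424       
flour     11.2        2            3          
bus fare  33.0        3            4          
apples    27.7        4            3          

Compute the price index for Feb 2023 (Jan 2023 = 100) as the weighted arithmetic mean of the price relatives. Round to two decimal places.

rent: 28.1 × (2424/2031) = 28.1 × 1.193501 = 33.5374
flour: 11.2 × (3/2) = 11.2 × 1.500000 = 16.8000
bus fare: 33.0 × (4/3) = 33.0 × 1.333333 = 44.0000
apples: 27.7 × (3/4) = 27.7 × 0.750000 = 20.7750
Index = Σ wᵢ·(p₁ᵢ/p₀ᵢ) = 33.5374 + 16.8000 + 44.0000 + 20.7750 = 115.1124

115.11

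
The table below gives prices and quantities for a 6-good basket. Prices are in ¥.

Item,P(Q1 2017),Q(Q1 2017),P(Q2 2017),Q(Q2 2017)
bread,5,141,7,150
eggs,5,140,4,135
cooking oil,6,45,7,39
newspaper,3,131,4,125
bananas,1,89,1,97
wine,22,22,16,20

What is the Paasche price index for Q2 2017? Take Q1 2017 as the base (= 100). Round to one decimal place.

108.1

Paasche price index uses current-period quantities as weights.
ΣP(Q2 2017)·Q(Q2 2017) = 7×150 + 4×135 + 7×39 + 4×125 + 1×97 + 16×20 = 1050 + 540 + 273 + 500 + 97 + 320 = 2780
ΣP(Q1 2017)·Q(Q2 2017) = 5×150 + 5×135 + 6×39 + 3×125 + 1×97 + 22×20 = 750 + 675 + 234 + 375 + 97 + 440 = 2571
Index = 2780 / 2571 × 100 = 108.1291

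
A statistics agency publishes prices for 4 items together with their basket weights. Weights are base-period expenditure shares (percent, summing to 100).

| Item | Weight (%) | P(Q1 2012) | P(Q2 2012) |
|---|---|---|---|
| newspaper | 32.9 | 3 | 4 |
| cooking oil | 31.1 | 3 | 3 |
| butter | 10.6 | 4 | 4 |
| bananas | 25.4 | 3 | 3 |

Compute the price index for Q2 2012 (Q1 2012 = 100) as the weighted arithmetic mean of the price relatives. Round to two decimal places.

110.97

newspaper: 32.9 × (4/3) = 32.9 × 1.333333 = 43.8667
cooking oil: 31.1 × (3/3) = 31.1 × 1.000000 = 31.1000
butter: 10.6 × (4/4) = 10.6 × 1.000000 = 10.6000
bananas: 25.4 × (3/3) = 25.4 × 1.000000 = 25.4000
Index = Σ wᵢ·(p₁ᵢ/p₀ᵢ) = 43.8667 + 31.1000 + 10.6000 + 25.4000 = 110.9667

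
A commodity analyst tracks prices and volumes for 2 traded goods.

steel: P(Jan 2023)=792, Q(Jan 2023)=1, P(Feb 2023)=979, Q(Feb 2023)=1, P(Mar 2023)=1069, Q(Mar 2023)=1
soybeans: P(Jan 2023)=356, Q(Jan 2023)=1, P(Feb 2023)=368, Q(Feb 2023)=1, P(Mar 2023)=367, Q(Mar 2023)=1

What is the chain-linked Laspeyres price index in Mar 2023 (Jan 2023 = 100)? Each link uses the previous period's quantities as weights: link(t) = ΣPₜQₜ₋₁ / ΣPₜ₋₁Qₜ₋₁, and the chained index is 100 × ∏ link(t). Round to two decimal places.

125.09

Link Jan 2023→Feb 2023:
ΣP(Feb 2023)Q(Jan 2023) = 979×1 + 368×1 = 979 + 368 = 1347
ΣP(Jan 2023)Q(Jan 2023) = 792×1 + 356×1 = 792 + 356 = 1148
link = 1347/1148 = 1.173345
Link Feb 2023→Mar 2023:
ΣP(Mar 2023)Q(Feb 2023) = 1069×1 + 367×1 = 1069 + 367 = 1436
ΣP(Feb 2023)Q(Feb 2023) = 979×1 + 368×1 = 979 + 368 = 1347
link = 1436/1347 = 1.066073
Chained index = 100 × 1.173345 × 1.066073 = 125.0871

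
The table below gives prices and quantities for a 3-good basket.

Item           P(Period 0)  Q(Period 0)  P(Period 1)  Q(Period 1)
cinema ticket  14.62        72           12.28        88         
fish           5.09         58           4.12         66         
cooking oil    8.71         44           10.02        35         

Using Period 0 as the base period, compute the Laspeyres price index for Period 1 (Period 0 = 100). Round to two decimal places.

Laspeyres price index uses base-period quantities as weights.
ΣP(Period 1)·Q(Period 0) = 12.28×72 + 4.12×58 + 10.02×44 = 884.16 + 238.96 + 440.88 = 1564
ΣP(Period 0)·Q(Period 0) = 14.62×72 + 5.09×58 + 8.71×44 = 1052.64 + 295.22 + 383.24 = 1731.1
Index = 1564 / 1731.1 × 100 = 90.3472

90.35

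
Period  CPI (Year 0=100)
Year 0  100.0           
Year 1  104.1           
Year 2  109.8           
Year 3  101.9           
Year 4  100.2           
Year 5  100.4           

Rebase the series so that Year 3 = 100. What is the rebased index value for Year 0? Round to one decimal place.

Rebased(Year 0) = 100.0 / 101.9 × 100 = 98.1354

98.1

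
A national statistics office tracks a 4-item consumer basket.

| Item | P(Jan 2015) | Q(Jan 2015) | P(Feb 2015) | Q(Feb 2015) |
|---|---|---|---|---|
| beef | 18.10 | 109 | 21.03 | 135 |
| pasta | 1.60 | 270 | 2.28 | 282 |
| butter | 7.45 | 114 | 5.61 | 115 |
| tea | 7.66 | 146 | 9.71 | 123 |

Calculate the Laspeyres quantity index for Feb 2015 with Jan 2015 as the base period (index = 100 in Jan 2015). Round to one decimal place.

107.3

Laspeyres quantity index uses base-period prices as weights.
ΣP(Jan 2015)·Q(Feb 2015) = 18.10×135 + 1.60×282 + 7.45×115 + 7.66×123 = 2443.5 + 451.2 + 856.75 + 942.18 = 4693.63
ΣP(Jan 2015)·Q(Jan 2015) = 18.10×109 + 1.60×270 + 7.45×114 + 7.66×146 = 1972.9 + 432 + 849.3 + 1118.36 = 4372.56
Index = 4693.63 / 4372.56 × 100 = 107.3428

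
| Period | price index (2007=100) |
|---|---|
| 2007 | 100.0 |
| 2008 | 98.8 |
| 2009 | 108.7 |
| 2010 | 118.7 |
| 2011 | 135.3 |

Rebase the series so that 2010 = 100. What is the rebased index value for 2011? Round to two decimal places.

Rebased(2011) = 135.3 / 118.7 × 100 = 113.9848

113.98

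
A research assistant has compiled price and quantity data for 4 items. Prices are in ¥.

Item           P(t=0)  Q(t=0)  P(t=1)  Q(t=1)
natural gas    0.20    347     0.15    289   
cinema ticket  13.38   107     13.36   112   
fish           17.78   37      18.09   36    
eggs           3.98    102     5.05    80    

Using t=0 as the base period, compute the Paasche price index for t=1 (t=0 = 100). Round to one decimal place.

103.2

Paasche price index uses current-period quantities as weights.
ΣP(t=1)·Q(t=1) = 0.15×289 + 13.36×112 + 18.09×36 + 5.05×80 = 43.35 + 1496.32 + 651.24 + 404 = 2594.91
ΣP(t=0)·Q(t=1) = 0.20×289 + 13.38×112 + 17.78×36 + 3.98×80 = 57.8 + 1498.56 + 640.08 + 318.4 = 2514.84
Index = 2594.91 / 2514.84 × 100 = 103.1839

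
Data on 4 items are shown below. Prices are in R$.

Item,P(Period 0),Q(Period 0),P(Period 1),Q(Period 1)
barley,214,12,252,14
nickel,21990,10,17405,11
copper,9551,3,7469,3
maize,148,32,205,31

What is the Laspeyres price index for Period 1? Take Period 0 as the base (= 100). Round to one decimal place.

Laspeyres price index uses base-period quantities as weights.
ΣP(Period 1)·Q(Period 0) = 252×12 + 17405×10 + 7469×3 + 205×32 = 3024 + 174050 + 22407 + 6560 = 206041
ΣP(Period 0)·Q(Period 0) = 214×12 + 21990×10 + 9551×3 + 148×32 = 2568 + 219900 + 28653 + 4736 = 255857
Index = 206041 / 255857 × 100 = 80.5297

80.5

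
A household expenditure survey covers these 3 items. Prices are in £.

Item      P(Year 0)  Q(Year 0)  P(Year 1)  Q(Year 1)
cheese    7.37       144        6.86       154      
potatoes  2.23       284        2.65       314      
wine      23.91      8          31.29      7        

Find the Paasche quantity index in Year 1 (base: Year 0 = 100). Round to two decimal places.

Paasche quantity index uses current-period prices as weights.
ΣP(Year 1)·Q(Year 1) = 6.86×154 + 2.65×314 + 31.29×7 = 1056.44 + 832.1 + 219.03 = 2107.57
ΣP(Year 1)·Q(Year 0) = 6.86×144 + 2.65×284 + 31.29×8 = 987.84 + 752.6 + 250.32 = 1990.76
Index = 2107.57 / 1990.76 × 100 = 105.8676

105.87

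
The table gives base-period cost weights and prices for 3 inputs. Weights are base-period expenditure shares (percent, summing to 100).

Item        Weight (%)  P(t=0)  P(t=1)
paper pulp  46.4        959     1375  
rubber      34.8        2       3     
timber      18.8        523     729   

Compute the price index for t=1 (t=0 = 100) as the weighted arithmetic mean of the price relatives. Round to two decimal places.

paper pulp: 46.4 × (1375/959) = 46.4 × 1.433785 = 66.5276
rubber: 34.8 × (3/2) = 34.8 × 1.500000 = 52.2000
timber: 18.8 × (729/523) = 18.8 × 1.393881 = 26.2050
Index = Σ wᵢ·(p₁ᵢ/p₀ᵢ) = 66.5276 + 52.2000 + 26.2050 = 144.9326

144.93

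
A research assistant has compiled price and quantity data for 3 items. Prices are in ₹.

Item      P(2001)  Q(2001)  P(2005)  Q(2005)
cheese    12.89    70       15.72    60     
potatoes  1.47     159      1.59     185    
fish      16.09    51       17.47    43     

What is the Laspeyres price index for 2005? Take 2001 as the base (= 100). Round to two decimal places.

114.70

Laspeyres price index uses base-period quantities as weights.
ΣP(2005)·Q(2001) = 15.72×70 + 1.59×159 + 17.47×51 = 1100.4 + 252.81 + 890.97 = 2244.18
ΣP(2001)·Q(2001) = 12.89×70 + 1.47×159 + 16.09×51 = 902.3 + 233.73 + 820.59 = 1956.62
Index = 2244.18 / 1956.62 × 100 = 114.6968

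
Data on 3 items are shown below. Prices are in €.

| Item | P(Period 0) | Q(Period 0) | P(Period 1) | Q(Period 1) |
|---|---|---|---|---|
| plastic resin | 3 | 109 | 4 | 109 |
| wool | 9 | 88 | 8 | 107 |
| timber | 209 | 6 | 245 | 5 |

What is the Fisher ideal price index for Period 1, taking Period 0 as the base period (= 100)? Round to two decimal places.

108.89

Laspeyres component (base-period weights):
ΣP(Period 1)Q(Period 0) = 4×109 + 8×88 + 245×6 = 436 + 704 + 1470 = 2610
ΣP(Period 0)Q(Period 0) = 3×109 + 9×88 + 209×6 = 327 + 792 + 1254 = 2373
L = 2610 / 2373 × 100 = 109.9874
Paasche component (current-period weights):
ΣP(Period 1)Q(Period 1) = 4×109 + 8×107 + 245×5 = 436 + 856 + 1225 = 2517
ΣP(Period 0)Q(Period 1) = 3×109 + 9×107 + 209×5 = 327 + 963 + 1045 = 2335
P = 2517 / 2335 × 100 = 107.7944
Fisher = √(L × P) = √(109.9874 × 107.7944) = 108.8854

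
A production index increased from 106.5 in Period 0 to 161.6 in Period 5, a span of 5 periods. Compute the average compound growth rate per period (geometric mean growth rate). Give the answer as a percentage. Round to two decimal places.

8.70%

Growth factor = (161.6/106.5)^(1/5) = (1.517371)^(1/5) = 1.086972
Growth rate = 1.086972 − 1 = 0.086972 = 8.6972%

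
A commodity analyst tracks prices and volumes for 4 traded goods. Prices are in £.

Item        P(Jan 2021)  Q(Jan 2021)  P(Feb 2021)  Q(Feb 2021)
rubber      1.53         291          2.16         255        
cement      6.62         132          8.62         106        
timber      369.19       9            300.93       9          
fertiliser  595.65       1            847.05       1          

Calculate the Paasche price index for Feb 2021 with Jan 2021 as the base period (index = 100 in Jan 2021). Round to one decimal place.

100.2

Paasche price index uses current-period quantities as weights.
ΣP(Feb 2021)·Q(Feb 2021) = 2.16×255 + 8.62×106 + 300.93×9 + 847.05×1 = 550.8 + 913.72 + 2708.37 + 847.05 = 5019.94
ΣP(Jan 2021)·Q(Feb 2021) = 1.53×255 + 6.62×106 + 369.19×9 + 595.65×1 = 390.15 + 701.72 + 3322.71 + 595.65 = 5010.23
Index = 5019.94 / 5010.23 × 100 = 100.1938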